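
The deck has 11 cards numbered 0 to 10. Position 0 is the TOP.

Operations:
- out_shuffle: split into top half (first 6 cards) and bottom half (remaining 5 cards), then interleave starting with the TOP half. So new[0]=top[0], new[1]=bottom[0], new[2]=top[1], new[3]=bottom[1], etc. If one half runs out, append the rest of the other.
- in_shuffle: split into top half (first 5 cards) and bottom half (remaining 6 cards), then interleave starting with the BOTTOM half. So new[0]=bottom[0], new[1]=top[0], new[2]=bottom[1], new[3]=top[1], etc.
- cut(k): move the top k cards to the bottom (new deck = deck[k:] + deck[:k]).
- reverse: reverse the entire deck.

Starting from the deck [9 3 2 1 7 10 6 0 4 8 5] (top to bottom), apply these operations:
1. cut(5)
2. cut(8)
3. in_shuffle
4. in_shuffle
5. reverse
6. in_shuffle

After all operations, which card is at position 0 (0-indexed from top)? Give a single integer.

After op 1 (cut(5)): [10 6 0 4 8 5 9 3 2 1 7]
After op 2 (cut(8)): [2 1 7 10 6 0 4 8 5 9 3]
After op 3 (in_shuffle): [0 2 4 1 8 7 5 10 9 6 3]
After op 4 (in_shuffle): [7 0 5 2 10 4 9 1 6 8 3]
After op 5 (reverse): [3 8 6 1 9 4 10 2 5 0 7]
After op 6 (in_shuffle): [4 3 10 8 2 6 5 1 0 9 7]
Position 0: card 4.

Answer: 4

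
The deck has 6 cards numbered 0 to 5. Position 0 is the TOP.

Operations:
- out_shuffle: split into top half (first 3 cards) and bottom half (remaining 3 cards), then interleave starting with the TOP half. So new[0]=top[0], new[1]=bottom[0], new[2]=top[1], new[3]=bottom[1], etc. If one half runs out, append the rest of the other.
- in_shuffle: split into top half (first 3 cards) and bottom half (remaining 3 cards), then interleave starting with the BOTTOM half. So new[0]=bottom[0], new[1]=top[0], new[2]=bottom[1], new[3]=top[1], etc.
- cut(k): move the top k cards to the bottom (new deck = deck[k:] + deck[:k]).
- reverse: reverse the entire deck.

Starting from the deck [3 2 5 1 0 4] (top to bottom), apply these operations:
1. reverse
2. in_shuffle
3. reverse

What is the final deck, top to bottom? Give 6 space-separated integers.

After op 1 (reverse): [4 0 1 5 2 3]
After op 2 (in_shuffle): [5 4 2 0 3 1]
After op 3 (reverse): [1 3 0 2 4 5]

Answer: 1 3 0 2 4 5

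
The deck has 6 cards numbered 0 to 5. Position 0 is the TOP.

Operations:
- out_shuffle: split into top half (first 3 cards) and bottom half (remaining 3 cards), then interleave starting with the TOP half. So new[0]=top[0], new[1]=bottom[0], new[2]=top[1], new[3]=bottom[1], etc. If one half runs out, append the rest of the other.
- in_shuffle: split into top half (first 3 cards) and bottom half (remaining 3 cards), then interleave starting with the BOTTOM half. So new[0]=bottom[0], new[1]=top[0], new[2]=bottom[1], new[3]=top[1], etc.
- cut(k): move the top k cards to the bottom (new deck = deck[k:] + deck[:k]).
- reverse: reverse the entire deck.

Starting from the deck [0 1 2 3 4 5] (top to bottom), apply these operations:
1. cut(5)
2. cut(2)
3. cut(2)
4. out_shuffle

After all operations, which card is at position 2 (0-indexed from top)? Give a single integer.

Answer: 4

Derivation:
After op 1 (cut(5)): [5 0 1 2 3 4]
After op 2 (cut(2)): [1 2 3 4 5 0]
After op 3 (cut(2)): [3 4 5 0 1 2]
After op 4 (out_shuffle): [3 0 4 1 5 2]
Position 2: card 4.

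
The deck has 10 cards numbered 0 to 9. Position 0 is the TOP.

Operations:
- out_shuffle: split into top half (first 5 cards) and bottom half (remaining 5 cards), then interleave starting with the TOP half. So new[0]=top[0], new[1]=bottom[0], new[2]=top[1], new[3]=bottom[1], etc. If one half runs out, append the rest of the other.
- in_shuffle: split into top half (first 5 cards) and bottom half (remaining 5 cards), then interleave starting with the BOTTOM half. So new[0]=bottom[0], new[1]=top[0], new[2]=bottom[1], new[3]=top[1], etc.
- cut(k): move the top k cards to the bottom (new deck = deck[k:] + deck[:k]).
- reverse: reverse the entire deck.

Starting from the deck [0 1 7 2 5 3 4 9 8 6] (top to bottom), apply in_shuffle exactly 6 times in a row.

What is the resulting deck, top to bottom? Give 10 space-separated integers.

After op 1 (in_shuffle): [3 0 4 1 9 7 8 2 6 5]
After op 2 (in_shuffle): [7 3 8 0 2 4 6 1 5 9]
After op 3 (in_shuffle): [4 7 6 3 1 8 5 0 9 2]
After op 4 (in_shuffle): [8 4 5 7 0 6 9 3 2 1]
After op 5 (in_shuffle): [6 8 9 4 3 5 2 7 1 0]
After op 6 (in_shuffle): [5 6 2 8 7 9 1 4 0 3]

Answer: 5 6 2 8 7 9 1 4 0 3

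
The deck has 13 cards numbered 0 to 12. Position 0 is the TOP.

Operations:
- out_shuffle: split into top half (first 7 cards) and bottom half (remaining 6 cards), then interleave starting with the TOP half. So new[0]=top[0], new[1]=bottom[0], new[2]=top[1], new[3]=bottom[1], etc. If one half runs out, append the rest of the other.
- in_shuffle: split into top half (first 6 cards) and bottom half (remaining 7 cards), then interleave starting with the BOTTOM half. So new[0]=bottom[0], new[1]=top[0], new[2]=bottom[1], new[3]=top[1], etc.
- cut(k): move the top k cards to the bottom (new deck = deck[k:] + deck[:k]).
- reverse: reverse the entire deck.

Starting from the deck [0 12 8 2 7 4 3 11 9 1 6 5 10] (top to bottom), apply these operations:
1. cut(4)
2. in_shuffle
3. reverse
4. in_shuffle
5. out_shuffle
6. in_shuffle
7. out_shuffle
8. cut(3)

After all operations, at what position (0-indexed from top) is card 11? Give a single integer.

Answer: 9

Derivation:
After op 1 (cut(4)): [7 4 3 11 9 1 6 5 10 0 12 8 2]
After op 2 (in_shuffle): [6 7 5 4 10 3 0 11 12 9 8 1 2]
After op 3 (reverse): [2 1 8 9 12 11 0 3 10 4 5 7 6]
After op 4 (in_shuffle): [0 2 3 1 10 8 4 9 5 12 7 11 6]
After op 5 (out_shuffle): [0 9 2 5 3 12 1 7 10 11 8 6 4]
After op 6 (in_shuffle): [1 0 7 9 10 2 11 5 8 3 6 12 4]
After op 7 (out_shuffle): [1 5 0 8 7 3 9 6 10 12 2 4 11]
After op 8 (cut(3)): [8 7 3 9 6 10 12 2 4 11 1 5 0]
Card 11 is at position 9.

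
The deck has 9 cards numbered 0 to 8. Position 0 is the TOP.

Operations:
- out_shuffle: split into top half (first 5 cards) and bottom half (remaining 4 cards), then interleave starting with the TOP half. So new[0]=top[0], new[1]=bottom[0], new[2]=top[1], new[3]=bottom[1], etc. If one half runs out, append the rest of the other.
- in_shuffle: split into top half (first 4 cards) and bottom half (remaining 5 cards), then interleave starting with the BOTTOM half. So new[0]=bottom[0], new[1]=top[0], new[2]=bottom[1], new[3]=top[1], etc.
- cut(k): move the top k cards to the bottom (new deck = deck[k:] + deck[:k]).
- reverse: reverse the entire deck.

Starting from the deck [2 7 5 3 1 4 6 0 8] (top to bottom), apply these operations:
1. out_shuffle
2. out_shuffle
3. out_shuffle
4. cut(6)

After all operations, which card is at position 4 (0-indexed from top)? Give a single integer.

After op 1 (out_shuffle): [2 4 7 6 5 0 3 8 1]
After op 2 (out_shuffle): [2 0 4 3 7 8 6 1 5]
After op 3 (out_shuffle): [2 8 0 6 4 1 3 5 7]
After op 4 (cut(6)): [3 5 7 2 8 0 6 4 1]
Position 4: card 8.

Answer: 8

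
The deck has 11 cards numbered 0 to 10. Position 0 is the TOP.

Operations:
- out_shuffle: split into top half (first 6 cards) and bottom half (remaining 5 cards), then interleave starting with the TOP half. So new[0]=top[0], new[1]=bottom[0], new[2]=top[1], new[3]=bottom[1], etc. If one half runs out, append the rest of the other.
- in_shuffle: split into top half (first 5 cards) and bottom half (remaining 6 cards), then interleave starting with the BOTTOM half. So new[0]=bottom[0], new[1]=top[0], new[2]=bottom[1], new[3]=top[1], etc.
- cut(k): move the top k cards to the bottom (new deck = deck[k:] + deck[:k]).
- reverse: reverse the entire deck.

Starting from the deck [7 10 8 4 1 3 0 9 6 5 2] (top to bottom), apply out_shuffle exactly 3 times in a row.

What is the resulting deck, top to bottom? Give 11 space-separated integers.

Answer: 7 9 4 2 0 8 5 3 10 6 1

Derivation:
After op 1 (out_shuffle): [7 0 10 9 8 6 4 5 1 2 3]
After op 2 (out_shuffle): [7 4 0 5 10 1 9 2 8 3 6]
After op 3 (out_shuffle): [7 9 4 2 0 8 5 3 10 6 1]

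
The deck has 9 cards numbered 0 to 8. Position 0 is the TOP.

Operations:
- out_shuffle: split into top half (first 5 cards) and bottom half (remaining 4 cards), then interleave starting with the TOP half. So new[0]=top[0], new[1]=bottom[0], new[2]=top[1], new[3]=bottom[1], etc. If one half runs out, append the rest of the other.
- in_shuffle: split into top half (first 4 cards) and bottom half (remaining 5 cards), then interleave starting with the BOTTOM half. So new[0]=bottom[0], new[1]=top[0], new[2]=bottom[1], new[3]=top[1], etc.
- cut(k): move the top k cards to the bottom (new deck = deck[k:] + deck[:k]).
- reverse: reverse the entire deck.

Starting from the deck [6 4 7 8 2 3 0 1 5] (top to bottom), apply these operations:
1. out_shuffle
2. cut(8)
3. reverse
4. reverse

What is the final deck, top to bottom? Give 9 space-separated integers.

Answer: 2 6 3 4 0 7 1 8 5

Derivation:
After op 1 (out_shuffle): [6 3 4 0 7 1 8 5 2]
After op 2 (cut(8)): [2 6 3 4 0 7 1 8 5]
After op 3 (reverse): [5 8 1 7 0 4 3 6 2]
After op 4 (reverse): [2 6 3 4 0 7 1 8 5]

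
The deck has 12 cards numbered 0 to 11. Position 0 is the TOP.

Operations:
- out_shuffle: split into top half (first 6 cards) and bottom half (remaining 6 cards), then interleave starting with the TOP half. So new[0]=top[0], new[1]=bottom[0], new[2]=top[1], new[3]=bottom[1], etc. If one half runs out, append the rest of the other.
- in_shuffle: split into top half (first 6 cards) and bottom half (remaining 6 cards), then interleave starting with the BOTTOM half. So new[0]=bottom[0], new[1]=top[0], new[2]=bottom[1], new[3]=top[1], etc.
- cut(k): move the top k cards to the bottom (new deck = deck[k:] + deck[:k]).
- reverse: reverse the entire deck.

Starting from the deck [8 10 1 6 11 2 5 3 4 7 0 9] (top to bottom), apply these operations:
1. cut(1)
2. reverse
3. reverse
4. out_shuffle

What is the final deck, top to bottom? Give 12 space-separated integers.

After op 1 (cut(1)): [10 1 6 11 2 5 3 4 7 0 9 8]
After op 2 (reverse): [8 9 0 7 4 3 5 2 11 6 1 10]
After op 3 (reverse): [10 1 6 11 2 5 3 4 7 0 9 8]
After op 4 (out_shuffle): [10 3 1 4 6 7 11 0 2 9 5 8]

Answer: 10 3 1 4 6 7 11 0 2 9 5 8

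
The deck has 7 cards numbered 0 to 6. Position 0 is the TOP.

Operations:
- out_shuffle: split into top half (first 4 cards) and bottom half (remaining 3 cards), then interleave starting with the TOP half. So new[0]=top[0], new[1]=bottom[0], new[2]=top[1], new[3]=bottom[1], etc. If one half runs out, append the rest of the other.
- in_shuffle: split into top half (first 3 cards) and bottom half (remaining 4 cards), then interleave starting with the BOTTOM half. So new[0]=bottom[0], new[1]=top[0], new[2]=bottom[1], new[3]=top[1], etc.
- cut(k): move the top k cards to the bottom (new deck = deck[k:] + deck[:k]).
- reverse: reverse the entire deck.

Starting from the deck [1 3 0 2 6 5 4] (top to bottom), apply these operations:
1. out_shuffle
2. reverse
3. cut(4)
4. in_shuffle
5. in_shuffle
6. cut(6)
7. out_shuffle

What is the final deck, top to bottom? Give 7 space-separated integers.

After op 1 (out_shuffle): [1 6 3 5 0 4 2]
After op 2 (reverse): [2 4 0 5 3 6 1]
After op 3 (cut(4)): [3 6 1 2 4 0 5]
After op 4 (in_shuffle): [2 3 4 6 0 1 5]
After op 5 (in_shuffle): [6 2 0 3 1 4 5]
After op 6 (cut(6)): [5 6 2 0 3 1 4]
After op 7 (out_shuffle): [5 3 6 1 2 4 0]

Answer: 5 3 6 1 2 4 0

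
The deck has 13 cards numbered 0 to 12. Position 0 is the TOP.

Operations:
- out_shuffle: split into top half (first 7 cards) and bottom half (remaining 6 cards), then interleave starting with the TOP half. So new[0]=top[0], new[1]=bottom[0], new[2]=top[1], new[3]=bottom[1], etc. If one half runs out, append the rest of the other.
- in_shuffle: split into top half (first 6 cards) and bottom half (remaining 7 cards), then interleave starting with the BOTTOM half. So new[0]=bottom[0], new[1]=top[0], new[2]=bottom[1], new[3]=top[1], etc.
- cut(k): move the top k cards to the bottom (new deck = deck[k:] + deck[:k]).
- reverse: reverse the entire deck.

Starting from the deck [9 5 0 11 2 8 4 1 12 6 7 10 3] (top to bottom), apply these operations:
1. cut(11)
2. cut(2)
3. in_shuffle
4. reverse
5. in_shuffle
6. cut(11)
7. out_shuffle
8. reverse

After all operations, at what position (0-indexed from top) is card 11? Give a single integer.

Answer: 12

Derivation:
After op 1 (cut(11)): [10 3 9 5 0 11 2 8 4 1 12 6 7]
After op 2 (cut(2)): [9 5 0 11 2 8 4 1 12 6 7 10 3]
After op 3 (in_shuffle): [4 9 1 5 12 0 6 11 7 2 10 8 3]
After op 4 (reverse): [3 8 10 2 7 11 6 0 12 5 1 9 4]
After op 5 (in_shuffle): [6 3 0 8 12 10 5 2 1 7 9 11 4]
After op 6 (cut(11)): [11 4 6 3 0 8 12 10 5 2 1 7 9]
After op 7 (out_shuffle): [11 10 4 5 6 2 3 1 0 7 8 9 12]
After op 8 (reverse): [12 9 8 7 0 1 3 2 6 5 4 10 11]
Card 11 is at position 12.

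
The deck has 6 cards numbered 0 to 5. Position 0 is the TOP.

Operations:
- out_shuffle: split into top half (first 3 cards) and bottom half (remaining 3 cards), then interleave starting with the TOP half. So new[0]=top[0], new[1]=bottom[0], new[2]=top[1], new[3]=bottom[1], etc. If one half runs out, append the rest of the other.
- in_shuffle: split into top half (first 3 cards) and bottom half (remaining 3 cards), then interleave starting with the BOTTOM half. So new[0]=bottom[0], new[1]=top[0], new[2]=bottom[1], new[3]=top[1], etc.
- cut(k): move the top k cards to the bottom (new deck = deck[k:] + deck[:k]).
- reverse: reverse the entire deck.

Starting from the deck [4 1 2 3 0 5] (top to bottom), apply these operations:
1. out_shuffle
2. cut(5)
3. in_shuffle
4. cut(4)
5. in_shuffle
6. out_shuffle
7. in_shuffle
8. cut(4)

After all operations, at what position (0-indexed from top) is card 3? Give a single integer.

Answer: 5

Derivation:
After op 1 (out_shuffle): [4 3 1 0 2 5]
After op 2 (cut(5)): [5 4 3 1 0 2]
After op 3 (in_shuffle): [1 5 0 4 2 3]
After op 4 (cut(4)): [2 3 1 5 0 4]
After op 5 (in_shuffle): [5 2 0 3 4 1]
After op 6 (out_shuffle): [5 3 2 4 0 1]
After op 7 (in_shuffle): [4 5 0 3 1 2]
After op 8 (cut(4)): [1 2 4 5 0 3]
Card 3 is at position 5.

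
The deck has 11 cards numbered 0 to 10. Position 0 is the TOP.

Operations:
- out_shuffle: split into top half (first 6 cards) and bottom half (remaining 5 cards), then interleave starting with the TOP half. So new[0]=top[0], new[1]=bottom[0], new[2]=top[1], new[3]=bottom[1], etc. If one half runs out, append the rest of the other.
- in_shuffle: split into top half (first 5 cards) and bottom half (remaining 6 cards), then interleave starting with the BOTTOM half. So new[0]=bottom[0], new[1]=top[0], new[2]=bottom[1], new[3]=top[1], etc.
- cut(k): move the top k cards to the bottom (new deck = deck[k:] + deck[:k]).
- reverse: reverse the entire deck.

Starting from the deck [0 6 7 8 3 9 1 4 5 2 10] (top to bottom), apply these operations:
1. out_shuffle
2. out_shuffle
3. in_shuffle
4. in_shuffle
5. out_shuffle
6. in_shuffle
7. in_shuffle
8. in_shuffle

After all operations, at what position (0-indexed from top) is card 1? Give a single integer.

Answer: 7

Derivation:
After op 1 (out_shuffle): [0 1 6 4 7 5 8 2 3 10 9]
After op 2 (out_shuffle): [0 8 1 2 6 3 4 10 7 9 5]
After op 3 (in_shuffle): [3 0 4 8 10 1 7 2 9 6 5]
After op 4 (in_shuffle): [1 3 7 0 2 4 9 8 6 10 5]
After op 5 (out_shuffle): [1 9 3 8 7 6 0 10 2 5 4]
After op 6 (in_shuffle): [6 1 0 9 10 3 2 8 5 7 4]
After op 7 (in_shuffle): [3 6 2 1 8 0 5 9 7 10 4]
After op 8 (in_shuffle): [0 3 5 6 9 2 7 1 10 8 4]
Card 1 is at position 7.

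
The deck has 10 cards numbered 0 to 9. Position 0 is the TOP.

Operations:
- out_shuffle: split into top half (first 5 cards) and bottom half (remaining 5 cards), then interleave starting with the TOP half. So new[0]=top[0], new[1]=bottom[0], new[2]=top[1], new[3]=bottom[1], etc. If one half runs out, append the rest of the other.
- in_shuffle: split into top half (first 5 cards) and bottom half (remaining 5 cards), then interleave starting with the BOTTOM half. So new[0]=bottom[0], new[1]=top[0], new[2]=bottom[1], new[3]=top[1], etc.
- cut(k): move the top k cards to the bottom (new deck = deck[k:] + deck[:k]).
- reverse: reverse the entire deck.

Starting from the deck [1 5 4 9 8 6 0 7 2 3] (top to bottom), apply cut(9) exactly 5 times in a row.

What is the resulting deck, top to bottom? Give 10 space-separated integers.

After op 1 (cut(9)): [3 1 5 4 9 8 6 0 7 2]
After op 2 (cut(9)): [2 3 1 5 4 9 8 6 0 7]
After op 3 (cut(9)): [7 2 3 1 5 4 9 8 6 0]
After op 4 (cut(9)): [0 7 2 3 1 5 4 9 8 6]
After op 5 (cut(9)): [6 0 7 2 3 1 5 4 9 8]

Answer: 6 0 7 2 3 1 5 4 9 8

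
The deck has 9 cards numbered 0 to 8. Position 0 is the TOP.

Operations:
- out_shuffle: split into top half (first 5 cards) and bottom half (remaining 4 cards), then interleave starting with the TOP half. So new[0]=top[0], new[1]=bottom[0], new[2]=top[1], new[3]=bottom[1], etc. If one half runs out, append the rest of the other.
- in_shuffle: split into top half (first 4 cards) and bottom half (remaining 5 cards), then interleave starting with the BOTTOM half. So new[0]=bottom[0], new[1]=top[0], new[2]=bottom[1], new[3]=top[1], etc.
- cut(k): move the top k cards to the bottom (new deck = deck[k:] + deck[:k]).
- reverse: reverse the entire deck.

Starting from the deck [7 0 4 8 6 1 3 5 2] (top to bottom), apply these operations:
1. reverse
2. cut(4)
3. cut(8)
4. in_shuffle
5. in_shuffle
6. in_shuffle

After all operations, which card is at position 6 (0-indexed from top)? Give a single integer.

After op 1 (reverse): [2 5 3 1 6 8 4 0 7]
After op 2 (cut(4)): [6 8 4 0 7 2 5 3 1]
After op 3 (cut(8)): [1 6 8 4 0 7 2 5 3]
After op 4 (in_shuffle): [0 1 7 6 2 8 5 4 3]
After op 5 (in_shuffle): [2 0 8 1 5 7 4 6 3]
After op 6 (in_shuffle): [5 2 7 0 4 8 6 1 3]
Position 6: card 6.

Answer: 6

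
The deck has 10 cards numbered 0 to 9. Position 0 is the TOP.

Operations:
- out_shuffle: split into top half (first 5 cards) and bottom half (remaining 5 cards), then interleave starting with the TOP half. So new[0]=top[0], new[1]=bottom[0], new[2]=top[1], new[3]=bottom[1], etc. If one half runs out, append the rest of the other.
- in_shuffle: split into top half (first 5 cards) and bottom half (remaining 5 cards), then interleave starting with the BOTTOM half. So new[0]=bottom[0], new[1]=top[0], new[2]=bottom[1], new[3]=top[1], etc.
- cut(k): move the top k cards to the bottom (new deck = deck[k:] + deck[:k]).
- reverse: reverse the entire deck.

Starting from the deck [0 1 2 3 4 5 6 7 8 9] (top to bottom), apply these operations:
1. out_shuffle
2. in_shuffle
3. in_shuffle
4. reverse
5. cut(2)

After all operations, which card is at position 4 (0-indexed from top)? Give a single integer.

Answer: 0

Derivation:
After op 1 (out_shuffle): [0 5 1 6 2 7 3 8 4 9]
After op 2 (in_shuffle): [7 0 3 5 8 1 4 6 9 2]
After op 3 (in_shuffle): [1 7 4 0 6 3 9 5 2 8]
After op 4 (reverse): [8 2 5 9 3 6 0 4 7 1]
After op 5 (cut(2)): [5 9 3 6 0 4 7 1 8 2]
Position 4: card 0.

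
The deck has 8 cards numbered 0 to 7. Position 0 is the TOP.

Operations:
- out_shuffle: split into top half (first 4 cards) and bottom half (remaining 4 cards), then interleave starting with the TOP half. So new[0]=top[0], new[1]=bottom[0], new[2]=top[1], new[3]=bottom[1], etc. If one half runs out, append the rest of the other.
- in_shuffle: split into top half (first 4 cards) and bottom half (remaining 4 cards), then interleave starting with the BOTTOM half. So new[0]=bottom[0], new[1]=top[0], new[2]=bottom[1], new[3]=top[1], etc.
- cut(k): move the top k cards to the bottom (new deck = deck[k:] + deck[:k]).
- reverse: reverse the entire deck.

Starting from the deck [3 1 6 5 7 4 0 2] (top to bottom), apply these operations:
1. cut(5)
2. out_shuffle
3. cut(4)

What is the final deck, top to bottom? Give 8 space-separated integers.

After op 1 (cut(5)): [4 0 2 3 1 6 5 7]
After op 2 (out_shuffle): [4 1 0 6 2 5 3 7]
After op 3 (cut(4)): [2 5 3 7 4 1 0 6]

Answer: 2 5 3 7 4 1 0 6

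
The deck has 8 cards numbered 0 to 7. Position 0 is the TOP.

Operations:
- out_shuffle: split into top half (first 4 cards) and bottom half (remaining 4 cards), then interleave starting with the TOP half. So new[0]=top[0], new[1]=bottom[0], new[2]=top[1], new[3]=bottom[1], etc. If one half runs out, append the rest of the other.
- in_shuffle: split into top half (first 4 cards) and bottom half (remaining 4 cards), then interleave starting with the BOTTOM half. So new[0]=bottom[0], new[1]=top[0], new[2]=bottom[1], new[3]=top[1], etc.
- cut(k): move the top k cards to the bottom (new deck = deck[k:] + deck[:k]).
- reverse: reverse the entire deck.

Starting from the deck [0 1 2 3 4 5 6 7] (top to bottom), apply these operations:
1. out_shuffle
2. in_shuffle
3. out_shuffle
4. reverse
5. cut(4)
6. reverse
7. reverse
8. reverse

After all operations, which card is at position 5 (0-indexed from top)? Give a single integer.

Answer: 3

Derivation:
After op 1 (out_shuffle): [0 4 1 5 2 6 3 7]
After op 2 (in_shuffle): [2 0 6 4 3 1 7 5]
After op 3 (out_shuffle): [2 3 0 1 6 7 4 5]
After op 4 (reverse): [5 4 7 6 1 0 3 2]
After op 5 (cut(4)): [1 0 3 2 5 4 7 6]
After op 6 (reverse): [6 7 4 5 2 3 0 1]
After op 7 (reverse): [1 0 3 2 5 4 7 6]
After op 8 (reverse): [6 7 4 5 2 3 0 1]
Position 5: card 3.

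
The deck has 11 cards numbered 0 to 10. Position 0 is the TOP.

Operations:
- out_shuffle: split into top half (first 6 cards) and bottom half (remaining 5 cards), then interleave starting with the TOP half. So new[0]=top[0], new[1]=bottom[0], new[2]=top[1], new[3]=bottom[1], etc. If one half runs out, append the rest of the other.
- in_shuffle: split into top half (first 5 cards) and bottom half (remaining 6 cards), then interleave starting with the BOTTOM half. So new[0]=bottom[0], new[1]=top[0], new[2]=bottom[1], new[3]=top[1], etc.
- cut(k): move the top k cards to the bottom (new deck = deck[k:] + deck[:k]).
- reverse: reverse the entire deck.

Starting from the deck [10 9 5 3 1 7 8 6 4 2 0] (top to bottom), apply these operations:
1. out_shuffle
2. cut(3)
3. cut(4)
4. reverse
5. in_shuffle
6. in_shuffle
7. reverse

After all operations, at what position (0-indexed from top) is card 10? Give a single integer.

Answer: 5

Derivation:
After op 1 (out_shuffle): [10 8 9 6 5 4 3 2 1 0 7]
After op 2 (cut(3)): [6 5 4 3 2 1 0 7 10 8 9]
After op 3 (cut(4)): [2 1 0 7 10 8 9 6 5 4 3]
After op 4 (reverse): [3 4 5 6 9 8 10 7 0 1 2]
After op 5 (in_shuffle): [8 3 10 4 7 5 0 6 1 9 2]
After op 6 (in_shuffle): [5 8 0 3 6 10 1 4 9 7 2]
After op 7 (reverse): [2 7 9 4 1 10 6 3 0 8 5]
Card 10 is at position 5.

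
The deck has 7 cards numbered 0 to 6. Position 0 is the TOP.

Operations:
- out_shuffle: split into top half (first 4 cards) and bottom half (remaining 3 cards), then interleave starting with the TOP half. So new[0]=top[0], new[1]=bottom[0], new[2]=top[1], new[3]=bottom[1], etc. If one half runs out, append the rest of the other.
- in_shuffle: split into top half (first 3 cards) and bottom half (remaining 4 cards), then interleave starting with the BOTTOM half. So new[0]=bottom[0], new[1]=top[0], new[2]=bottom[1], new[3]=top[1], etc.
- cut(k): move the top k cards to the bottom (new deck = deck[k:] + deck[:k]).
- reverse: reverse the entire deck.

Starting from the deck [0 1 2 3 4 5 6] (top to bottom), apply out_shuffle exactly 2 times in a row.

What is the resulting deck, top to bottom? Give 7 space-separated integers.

After op 1 (out_shuffle): [0 4 1 5 2 6 3]
After op 2 (out_shuffle): [0 2 4 6 1 3 5]

Answer: 0 2 4 6 1 3 5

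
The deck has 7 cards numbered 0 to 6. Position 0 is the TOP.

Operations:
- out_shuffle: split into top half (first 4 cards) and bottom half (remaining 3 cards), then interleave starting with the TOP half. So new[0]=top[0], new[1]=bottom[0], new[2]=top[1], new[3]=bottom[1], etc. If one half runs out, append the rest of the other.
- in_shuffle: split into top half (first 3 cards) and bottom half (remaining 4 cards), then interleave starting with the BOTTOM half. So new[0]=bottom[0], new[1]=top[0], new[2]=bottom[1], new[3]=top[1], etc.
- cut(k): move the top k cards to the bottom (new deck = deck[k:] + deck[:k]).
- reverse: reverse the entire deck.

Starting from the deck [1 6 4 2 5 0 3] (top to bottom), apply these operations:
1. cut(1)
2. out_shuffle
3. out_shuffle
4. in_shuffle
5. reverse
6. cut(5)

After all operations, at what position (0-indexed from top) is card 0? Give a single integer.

Answer: 3

Derivation:
After op 1 (cut(1)): [6 4 2 5 0 3 1]
After op 2 (out_shuffle): [6 0 4 3 2 1 5]
After op 3 (out_shuffle): [6 2 0 1 4 5 3]
After op 4 (in_shuffle): [1 6 4 2 5 0 3]
After op 5 (reverse): [3 0 5 2 4 6 1]
After op 6 (cut(5)): [6 1 3 0 5 2 4]
Card 0 is at position 3.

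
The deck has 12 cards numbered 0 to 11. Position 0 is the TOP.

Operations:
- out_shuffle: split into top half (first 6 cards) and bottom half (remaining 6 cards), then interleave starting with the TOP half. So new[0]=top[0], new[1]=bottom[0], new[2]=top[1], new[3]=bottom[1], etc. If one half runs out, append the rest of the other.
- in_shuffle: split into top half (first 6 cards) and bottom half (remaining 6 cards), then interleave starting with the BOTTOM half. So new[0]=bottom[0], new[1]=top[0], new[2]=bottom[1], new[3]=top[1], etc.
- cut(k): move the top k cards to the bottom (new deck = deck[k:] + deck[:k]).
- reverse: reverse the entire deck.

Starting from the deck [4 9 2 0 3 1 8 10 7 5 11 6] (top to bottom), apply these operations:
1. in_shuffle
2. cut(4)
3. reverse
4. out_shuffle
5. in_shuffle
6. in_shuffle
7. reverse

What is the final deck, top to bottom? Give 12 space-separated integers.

After op 1 (in_shuffle): [8 4 10 9 7 2 5 0 11 3 6 1]
After op 2 (cut(4)): [7 2 5 0 11 3 6 1 8 4 10 9]
After op 3 (reverse): [9 10 4 8 1 6 3 11 0 5 2 7]
After op 4 (out_shuffle): [9 3 10 11 4 0 8 5 1 2 6 7]
After op 5 (in_shuffle): [8 9 5 3 1 10 2 11 6 4 7 0]
After op 6 (in_shuffle): [2 8 11 9 6 5 4 3 7 1 0 10]
After op 7 (reverse): [10 0 1 7 3 4 5 6 9 11 8 2]

Answer: 10 0 1 7 3 4 5 6 9 11 8 2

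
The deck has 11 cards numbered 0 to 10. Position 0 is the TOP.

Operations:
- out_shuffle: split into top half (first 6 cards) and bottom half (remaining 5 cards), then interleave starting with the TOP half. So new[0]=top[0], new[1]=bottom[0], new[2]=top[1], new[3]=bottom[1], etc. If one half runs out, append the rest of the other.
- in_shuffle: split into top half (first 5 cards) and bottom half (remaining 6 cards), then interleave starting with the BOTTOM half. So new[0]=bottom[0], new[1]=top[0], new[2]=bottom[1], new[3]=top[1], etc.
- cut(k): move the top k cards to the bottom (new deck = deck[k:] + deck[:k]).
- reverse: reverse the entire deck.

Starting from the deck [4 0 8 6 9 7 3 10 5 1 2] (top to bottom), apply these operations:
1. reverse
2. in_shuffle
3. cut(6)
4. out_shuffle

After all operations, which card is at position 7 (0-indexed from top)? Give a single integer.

Answer: 6

Derivation:
After op 1 (reverse): [2 1 5 10 3 7 9 6 8 0 4]
After op 2 (in_shuffle): [7 2 9 1 6 5 8 10 0 3 4]
After op 3 (cut(6)): [8 10 0 3 4 7 2 9 1 6 5]
After op 4 (out_shuffle): [8 2 10 9 0 1 3 6 4 5 7]
Position 7: card 6.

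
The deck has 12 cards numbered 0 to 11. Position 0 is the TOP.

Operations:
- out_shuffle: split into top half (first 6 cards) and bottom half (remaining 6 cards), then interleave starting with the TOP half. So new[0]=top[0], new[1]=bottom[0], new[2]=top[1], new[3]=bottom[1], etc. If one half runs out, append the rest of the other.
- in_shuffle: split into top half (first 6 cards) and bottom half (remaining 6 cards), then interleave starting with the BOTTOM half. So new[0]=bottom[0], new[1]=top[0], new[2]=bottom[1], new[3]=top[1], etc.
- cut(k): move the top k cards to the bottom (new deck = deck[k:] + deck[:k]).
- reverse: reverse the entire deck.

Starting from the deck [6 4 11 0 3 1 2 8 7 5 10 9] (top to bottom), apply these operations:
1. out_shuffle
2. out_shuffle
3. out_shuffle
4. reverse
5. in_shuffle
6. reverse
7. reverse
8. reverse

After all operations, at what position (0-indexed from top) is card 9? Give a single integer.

After op 1 (out_shuffle): [6 2 4 8 11 7 0 5 3 10 1 9]
After op 2 (out_shuffle): [6 0 2 5 4 3 8 10 11 1 7 9]
After op 3 (out_shuffle): [6 8 0 10 2 11 5 1 4 7 3 9]
After op 4 (reverse): [9 3 7 4 1 5 11 2 10 0 8 6]
After op 5 (in_shuffle): [11 9 2 3 10 7 0 4 8 1 6 5]
After op 6 (reverse): [5 6 1 8 4 0 7 10 3 2 9 11]
After op 7 (reverse): [11 9 2 3 10 7 0 4 8 1 6 5]
After op 8 (reverse): [5 6 1 8 4 0 7 10 3 2 9 11]
Card 9 is at position 10.

Answer: 10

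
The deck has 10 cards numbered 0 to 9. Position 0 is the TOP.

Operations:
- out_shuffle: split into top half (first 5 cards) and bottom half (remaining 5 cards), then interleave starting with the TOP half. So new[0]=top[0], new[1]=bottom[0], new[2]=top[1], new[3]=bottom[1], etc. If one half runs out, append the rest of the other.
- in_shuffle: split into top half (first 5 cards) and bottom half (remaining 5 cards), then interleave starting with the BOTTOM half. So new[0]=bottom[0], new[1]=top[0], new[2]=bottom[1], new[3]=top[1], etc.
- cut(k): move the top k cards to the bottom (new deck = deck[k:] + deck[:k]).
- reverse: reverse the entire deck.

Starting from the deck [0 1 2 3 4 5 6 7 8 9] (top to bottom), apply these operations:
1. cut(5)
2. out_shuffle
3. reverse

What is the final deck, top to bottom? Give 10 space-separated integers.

Answer: 4 9 3 8 2 7 1 6 0 5

Derivation:
After op 1 (cut(5)): [5 6 7 8 9 0 1 2 3 4]
After op 2 (out_shuffle): [5 0 6 1 7 2 8 3 9 4]
After op 3 (reverse): [4 9 3 8 2 7 1 6 0 5]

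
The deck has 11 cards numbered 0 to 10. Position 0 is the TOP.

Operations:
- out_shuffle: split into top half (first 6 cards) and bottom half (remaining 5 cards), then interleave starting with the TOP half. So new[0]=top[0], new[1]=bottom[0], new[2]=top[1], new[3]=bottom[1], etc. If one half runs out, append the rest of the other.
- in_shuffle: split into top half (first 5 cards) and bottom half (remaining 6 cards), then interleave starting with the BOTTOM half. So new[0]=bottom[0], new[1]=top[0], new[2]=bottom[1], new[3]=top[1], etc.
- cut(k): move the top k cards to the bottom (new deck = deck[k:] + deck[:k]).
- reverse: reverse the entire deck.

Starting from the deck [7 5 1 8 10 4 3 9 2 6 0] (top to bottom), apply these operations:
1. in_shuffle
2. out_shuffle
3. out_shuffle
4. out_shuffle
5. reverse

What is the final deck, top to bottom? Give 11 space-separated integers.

After op 1 (in_shuffle): [4 7 3 5 9 1 2 8 6 10 0]
After op 2 (out_shuffle): [4 2 7 8 3 6 5 10 9 0 1]
After op 3 (out_shuffle): [4 5 2 10 7 9 8 0 3 1 6]
After op 4 (out_shuffle): [4 8 5 0 2 3 10 1 7 6 9]
After op 5 (reverse): [9 6 7 1 10 3 2 0 5 8 4]

Answer: 9 6 7 1 10 3 2 0 5 8 4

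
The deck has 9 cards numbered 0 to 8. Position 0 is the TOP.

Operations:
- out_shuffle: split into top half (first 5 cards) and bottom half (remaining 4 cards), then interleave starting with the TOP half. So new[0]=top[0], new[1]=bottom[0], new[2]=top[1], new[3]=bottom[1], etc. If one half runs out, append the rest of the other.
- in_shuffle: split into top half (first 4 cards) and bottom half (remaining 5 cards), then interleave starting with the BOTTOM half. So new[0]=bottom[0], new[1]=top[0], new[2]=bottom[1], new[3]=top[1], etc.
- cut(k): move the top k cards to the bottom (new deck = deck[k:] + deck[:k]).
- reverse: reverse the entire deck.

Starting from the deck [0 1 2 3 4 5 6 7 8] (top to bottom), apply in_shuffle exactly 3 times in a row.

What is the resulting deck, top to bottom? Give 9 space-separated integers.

Answer: 7 6 5 4 3 2 1 0 8

Derivation:
After op 1 (in_shuffle): [4 0 5 1 6 2 7 3 8]
After op 2 (in_shuffle): [6 4 2 0 7 5 3 1 8]
After op 3 (in_shuffle): [7 6 5 4 3 2 1 0 8]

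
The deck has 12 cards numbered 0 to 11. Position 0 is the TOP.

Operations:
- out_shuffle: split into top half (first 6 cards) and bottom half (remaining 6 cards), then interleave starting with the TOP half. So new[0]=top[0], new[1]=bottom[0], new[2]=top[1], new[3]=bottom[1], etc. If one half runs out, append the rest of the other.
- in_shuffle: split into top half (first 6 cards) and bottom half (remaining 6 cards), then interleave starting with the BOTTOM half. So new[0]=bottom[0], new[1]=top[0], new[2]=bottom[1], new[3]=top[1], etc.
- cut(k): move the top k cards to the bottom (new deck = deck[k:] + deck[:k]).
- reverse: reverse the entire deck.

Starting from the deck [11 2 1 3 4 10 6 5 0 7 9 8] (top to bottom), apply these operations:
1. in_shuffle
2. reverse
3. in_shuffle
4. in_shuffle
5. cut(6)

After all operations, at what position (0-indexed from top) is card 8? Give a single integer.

After op 1 (in_shuffle): [6 11 5 2 0 1 7 3 9 4 8 10]
After op 2 (reverse): [10 8 4 9 3 7 1 0 2 5 11 6]
After op 3 (in_shuffle): [1 10 0 8 2 4 5 9 11 3 6 7]
After op 4 (in_shuffle): [5 1 9 10 11 0 3 8 6 2 7 4]
After op 5 (cut(6)): [3 8 6 2 7 4 5 1 9 10 11 0]
Card 8 is at position 1.

Answer: 1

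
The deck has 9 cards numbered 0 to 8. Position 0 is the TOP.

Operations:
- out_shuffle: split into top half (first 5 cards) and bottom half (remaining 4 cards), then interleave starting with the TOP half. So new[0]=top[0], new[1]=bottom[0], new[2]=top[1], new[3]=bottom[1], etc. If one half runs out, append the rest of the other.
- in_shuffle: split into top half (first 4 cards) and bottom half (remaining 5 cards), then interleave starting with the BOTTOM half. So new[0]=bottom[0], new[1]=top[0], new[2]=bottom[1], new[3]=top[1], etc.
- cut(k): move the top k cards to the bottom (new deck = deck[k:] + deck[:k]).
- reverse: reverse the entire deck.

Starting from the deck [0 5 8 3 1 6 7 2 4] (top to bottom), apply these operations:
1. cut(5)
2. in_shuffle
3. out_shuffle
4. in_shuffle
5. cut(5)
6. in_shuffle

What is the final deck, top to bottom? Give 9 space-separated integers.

After op 1 (cut(5)): [6 7 2 4 0 5 8 3 1]
After op 2 (in_shuffle): [0 6 5 7 8 2 3 4 1]
After op 3 (out_shuffle): [0 2 6 3 5 4 7 1 8]
After op 4 (in_shuffle): [5 0 4 2 7 6 1 3 8]
After op 5 (cut(5)): [6 1 3 8 5 0 4 2 7]
After op 6 (in_shuffle): [5 6 0 1 4 3 2 8 7]

Answer: 5 6 0 1 4 3 2 8 7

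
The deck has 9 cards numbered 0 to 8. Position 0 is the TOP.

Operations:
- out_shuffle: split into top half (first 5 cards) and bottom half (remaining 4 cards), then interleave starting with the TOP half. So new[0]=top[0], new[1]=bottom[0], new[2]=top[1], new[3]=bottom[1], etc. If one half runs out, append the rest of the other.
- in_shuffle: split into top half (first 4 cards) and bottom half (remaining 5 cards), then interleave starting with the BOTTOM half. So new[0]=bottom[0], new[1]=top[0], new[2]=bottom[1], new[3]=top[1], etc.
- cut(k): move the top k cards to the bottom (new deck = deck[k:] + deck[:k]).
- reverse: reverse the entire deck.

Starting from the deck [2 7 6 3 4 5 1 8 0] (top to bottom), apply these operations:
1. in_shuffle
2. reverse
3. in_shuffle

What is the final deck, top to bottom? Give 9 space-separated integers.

Answer: 1 0 7 3 5 8 2 6 4

Derivation:
After op 1 (in_shuffle): [4 2 5 7 1 6 8 3 0]
After op 2 (reverse): [0 3 8 6 1 7 5 2 4]
After op 3 (in_shuffle): [1 0 7 3 5 8 2 6 4]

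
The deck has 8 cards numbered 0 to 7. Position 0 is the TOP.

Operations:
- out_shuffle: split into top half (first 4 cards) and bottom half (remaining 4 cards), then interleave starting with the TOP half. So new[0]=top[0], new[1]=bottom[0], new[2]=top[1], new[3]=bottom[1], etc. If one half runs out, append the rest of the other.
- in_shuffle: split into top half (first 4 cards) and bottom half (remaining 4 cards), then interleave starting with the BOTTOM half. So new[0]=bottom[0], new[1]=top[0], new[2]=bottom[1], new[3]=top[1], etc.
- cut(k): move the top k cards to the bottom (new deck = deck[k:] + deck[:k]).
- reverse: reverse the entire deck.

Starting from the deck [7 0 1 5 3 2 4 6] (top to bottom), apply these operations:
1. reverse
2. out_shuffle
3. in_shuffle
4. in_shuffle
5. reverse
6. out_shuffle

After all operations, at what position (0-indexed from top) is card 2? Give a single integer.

After op 1 (reverse): [6 4 2 3 5 1 0 7]
After op 2 (out_shuffle): [6 5 4 1 2 0 3 7]
After op 3 (in_shuffle): [2 6 0 5 3 4 7 1]
After op 4 (in_shuffle): [3 2 4 6 7 0 1 5]
After op 5 (reverse): [5 1 0 7 6 4 2 3]
After op 6 (out_shuffle): [5 6 1 4 0 2 7 3]
Card 2 is at position 5.

Answer: 5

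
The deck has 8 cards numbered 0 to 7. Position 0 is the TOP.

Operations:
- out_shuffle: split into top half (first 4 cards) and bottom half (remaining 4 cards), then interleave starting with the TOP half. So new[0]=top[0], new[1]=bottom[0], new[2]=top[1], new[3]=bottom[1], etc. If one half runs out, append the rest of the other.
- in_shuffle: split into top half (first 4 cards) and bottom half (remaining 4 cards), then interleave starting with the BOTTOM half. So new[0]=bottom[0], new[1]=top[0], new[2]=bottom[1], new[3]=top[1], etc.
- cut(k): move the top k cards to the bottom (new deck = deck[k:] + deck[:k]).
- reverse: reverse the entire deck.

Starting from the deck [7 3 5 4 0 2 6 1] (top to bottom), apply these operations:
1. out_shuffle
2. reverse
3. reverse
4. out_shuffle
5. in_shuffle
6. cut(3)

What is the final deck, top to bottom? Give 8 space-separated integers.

After op 1 (out_shuffle): [7 0 3 2 5 6 4 1]
After op 2 (reverse): [1 4 6 5 2 3 0 7]
After op 3 (reverse): [7 0 3 2 5 6 4 1]
After op 4 (out_shuffle): [7 5 0 6 3 4 2 1]
After op 5 (in_shuffle): [3 7 4 5 2 0 1 6]
After op 6 (cut(3)): [5 2 0 1 6 3 7 4]

Answer: 5 2 0 1 6 3 7 4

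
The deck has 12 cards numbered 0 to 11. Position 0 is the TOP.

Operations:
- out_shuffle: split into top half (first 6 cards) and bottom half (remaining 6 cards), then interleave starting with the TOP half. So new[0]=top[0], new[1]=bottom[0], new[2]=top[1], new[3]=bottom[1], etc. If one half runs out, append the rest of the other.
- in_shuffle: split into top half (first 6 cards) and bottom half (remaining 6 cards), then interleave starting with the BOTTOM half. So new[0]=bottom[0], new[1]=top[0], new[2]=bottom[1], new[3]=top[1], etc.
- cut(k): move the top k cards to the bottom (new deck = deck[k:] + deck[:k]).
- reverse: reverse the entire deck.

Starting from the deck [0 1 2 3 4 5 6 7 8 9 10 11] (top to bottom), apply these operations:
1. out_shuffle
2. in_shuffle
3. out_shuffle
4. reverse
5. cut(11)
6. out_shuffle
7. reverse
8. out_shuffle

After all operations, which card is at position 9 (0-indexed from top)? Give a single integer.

Answer: 6

Derivation:
After op 1 (out_shuffle): [0 6 1 7 2 8 3 9 4 10 5 11]
After op 2 (in_shuffle): [3 0 9 6 4 1 10 7 5 2 11 8]
After op 3 (out_shuffle): [3 10 0 7 9 5 6 2 4 11 1 8]
After op 4 (reverse): [8 1 11 4 2 6 5 9 7 0 10 3]
After op 5 (cut(11)): [3 8 1 11 4 2 6 5 9 7 0 10]
After op 6 (out_shuffle): [3 6 8 5 1 9 11 7 4 0 2 10]
After op 7 (reverse): [10 2 0 4 7 11 9 1 5 8 6 3]
After op 8 (out_shuffle): [10 9 2 1 0 5 4 8 7 6 11 3]
Position 9: card 6.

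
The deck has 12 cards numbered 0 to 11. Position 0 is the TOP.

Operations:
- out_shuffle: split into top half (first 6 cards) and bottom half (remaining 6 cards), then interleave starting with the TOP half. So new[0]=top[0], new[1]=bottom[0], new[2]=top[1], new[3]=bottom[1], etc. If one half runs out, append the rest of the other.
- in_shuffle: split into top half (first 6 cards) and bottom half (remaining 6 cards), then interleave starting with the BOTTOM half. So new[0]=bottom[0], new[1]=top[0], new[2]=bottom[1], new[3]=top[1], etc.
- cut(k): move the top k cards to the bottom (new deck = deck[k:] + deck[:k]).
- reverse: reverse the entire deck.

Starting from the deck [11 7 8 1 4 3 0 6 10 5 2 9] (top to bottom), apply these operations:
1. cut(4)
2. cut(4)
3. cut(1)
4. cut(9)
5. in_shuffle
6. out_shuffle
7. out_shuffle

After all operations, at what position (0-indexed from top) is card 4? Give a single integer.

Answer: 10

Derivation:
After op 1 (cut(4)): [4 3 0 6 10 5 2 9 11 7 8 1]
After op 2 (cut(4)): [10 5 2 9 11 7 8 1 4 3 0 6]
After op 3 (cut(1)): [5 2 9 11 7 8 1 4 3 0 6 10]
After op 4 (cut(9)): [0 6 10 5 2 9 11 7 8 1 4 3]
After op 5 (in_shuffle): [11 0 7 6 8 10 1 5 4 2 3 9]
After op 6 (out_shuffle): [11 1 0 5 7 4 6 2 8 3 10 9]
After op 7 (out_shuffle): [11 6 1 2 0 8 5 3 7 10 4 9]
Card 4 is at position 10.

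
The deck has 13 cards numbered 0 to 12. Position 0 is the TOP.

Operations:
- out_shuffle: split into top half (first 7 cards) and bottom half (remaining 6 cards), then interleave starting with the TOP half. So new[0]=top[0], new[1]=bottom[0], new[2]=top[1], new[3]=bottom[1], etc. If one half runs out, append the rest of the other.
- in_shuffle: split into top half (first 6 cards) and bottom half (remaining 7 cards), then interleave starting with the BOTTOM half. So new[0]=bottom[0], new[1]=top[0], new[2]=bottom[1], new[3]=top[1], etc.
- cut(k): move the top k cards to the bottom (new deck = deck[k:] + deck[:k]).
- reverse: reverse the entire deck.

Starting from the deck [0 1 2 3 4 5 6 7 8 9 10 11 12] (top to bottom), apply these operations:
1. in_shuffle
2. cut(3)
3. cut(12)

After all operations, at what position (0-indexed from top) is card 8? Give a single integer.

Answer: 2

Derivation:
After op 1 (in_shuffle): [6 0 7 1 8 2 9 3 10 4 11 5 12]
After op 2 (cut(3)): [1 8 2 9 3 10 4 11 5 12 6 0 7]
After op 3 (cut(12)): [7 1 8 2 9 3 10 4 11 5 12 6 0]
Card 8 is at position 2.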